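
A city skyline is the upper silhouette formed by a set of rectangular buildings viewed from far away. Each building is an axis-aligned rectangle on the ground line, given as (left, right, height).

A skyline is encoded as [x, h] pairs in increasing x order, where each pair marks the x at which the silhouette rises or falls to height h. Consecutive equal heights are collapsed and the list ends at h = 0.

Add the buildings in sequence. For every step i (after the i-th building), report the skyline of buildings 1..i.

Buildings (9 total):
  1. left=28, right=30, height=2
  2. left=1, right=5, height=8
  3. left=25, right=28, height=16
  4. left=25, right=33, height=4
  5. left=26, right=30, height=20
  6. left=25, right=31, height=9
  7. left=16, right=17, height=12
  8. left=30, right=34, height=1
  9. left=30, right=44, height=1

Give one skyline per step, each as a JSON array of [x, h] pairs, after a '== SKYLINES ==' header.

== SKYLINES ==
[[28,2],[30,0]]
[[1,8],[5,0],[28,2],[30,0]]
[[1,8],[5,0],[25,16],[28,2],[30,0]]
[[1,8],[5,0],[25,16],[28,4],[33,0]]
[[1,8],[5,0],[25,16],[26,20],[30,4],[33,0]]
[[1,8],[5,0],[25,16],[26,20],[30,9],[31,4],[33,0]]
[[1,8],[5,0],[16,12],[17,0],[25,16],[26,20],[30,9],[31,4],[33,0]]
[[1,8],[5,0],[16,12],[17,0],[25,16],[26,20],[30,9],[31,4],[33,1],[34,0]]
[[1,8],[5,0],[16,12],[17,0],[25,16],[26,20],[30,9],[31,4],[33,1],[44,0]]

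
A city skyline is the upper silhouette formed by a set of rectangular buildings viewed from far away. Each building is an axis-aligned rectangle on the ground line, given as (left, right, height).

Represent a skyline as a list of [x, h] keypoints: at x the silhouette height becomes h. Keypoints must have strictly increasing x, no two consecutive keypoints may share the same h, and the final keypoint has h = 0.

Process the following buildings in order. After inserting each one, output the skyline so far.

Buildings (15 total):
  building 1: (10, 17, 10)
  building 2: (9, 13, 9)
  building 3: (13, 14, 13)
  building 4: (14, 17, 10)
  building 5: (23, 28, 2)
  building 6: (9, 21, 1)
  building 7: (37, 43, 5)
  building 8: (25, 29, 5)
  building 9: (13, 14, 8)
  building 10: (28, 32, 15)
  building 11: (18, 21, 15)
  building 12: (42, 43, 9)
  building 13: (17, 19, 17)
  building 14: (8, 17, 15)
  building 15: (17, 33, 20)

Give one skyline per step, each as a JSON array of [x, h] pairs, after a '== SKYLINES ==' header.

== SKYLINES ==
[[10,10],[17,0]]
[[9,9],[10,10],[17,0]]
[[9,9],[10,10],[13,13],[14,10],[17,0]]
[[9,9],[10,10],[13,13],[14,10],[17,0]]
[[9,9],[10,10],[13,13],[14,10],[17,0],[23,2],[28,0]]
[[9,9],[10,10],[13,13],[14,10],[17,1],[21,0],[23,2],[28,0]]
[[9,9],[10,10],[13,13],[14,10],[17,1],[21,0],[23,2],[28,0],[37,5],[43,0]]
[[9,9],[10,10],[13,13],[14,10],[17,1],[21,0],[23,2],[25,5],[29,0],[37,5],[43,0]]
[[9,9],[10,10],[13,13],[14,10],[17,1],[21,0],[23,2],[25,5],[29,0],[37,5],[43,0]]
[[9,9],[10,10],[13,13],[14,10],[17,1],[21,0],[23,2],[25,5],[28,15],[32,0],[37,5],[43,0]]
[[9,9],[10,10],[13,13],[14,10],[17,1],[18,15],[21,0],[23,2],[25,5],[28,15],[32,0],[37,5],[43,0]]
[[9,9],[10,10],[13,13],[14,10],[17,1],[18,15],[21,0],[23,2],[25,5],[28,15],[32,0],[37,5],[42,9],[43,0]]
[[9,9],[10,10],[13,13],[14,10],[17,17],[19,15],[21,0],[23,2],[25,5],[28,15],[32,0],[37,5],[42,9],[43,0]]
[[8,15],[17,17],[19,15],[21,0],[23,2],[25,5],[28,15],[32,0],[37,5],[42,9],[43,0]]
[[8,15],[17,20],[33,0],[37,5],[42,9],[43,0]]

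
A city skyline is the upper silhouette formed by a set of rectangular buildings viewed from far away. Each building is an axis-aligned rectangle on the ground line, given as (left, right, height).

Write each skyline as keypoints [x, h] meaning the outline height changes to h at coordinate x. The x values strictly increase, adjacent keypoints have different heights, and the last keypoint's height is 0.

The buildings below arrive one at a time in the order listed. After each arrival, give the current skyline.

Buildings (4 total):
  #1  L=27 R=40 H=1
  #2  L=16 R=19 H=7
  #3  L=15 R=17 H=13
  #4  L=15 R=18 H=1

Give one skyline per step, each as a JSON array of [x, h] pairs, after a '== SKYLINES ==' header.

== SKYLINES ==
[[27,1],[40,0]]
[[16,7],[19,0],[27,1],[40,0]]
[[15,13],[17,7],[19,0],[27,1],[40,0]]
[[15,13],[17,7],[19,0],[27,1],[40,0]]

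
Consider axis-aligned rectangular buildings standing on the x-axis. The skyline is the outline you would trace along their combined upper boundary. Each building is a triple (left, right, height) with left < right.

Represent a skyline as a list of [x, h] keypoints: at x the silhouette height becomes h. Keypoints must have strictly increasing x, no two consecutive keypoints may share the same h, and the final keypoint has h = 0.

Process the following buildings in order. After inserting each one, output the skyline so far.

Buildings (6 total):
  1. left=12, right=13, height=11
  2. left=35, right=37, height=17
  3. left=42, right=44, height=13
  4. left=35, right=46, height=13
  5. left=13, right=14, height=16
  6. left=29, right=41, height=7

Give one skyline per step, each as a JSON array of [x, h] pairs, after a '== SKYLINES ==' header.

== SKYLINES ==
[[12,11],[13,0]]
[[12,11],[13,0],[35,17],[37,0]]
[[12,11],[13,0],[35,17],[37,0],[42,13],[44,0]]
[[12,11],[13,0],[35,17],[37,13],[46,0]]
[[12,11],[13,16],[14,0],[35,17],[37,13],[46,0]]
[[12,11],[13,16],[14,0],[29,7],[35,17],[37,13],[46,0]]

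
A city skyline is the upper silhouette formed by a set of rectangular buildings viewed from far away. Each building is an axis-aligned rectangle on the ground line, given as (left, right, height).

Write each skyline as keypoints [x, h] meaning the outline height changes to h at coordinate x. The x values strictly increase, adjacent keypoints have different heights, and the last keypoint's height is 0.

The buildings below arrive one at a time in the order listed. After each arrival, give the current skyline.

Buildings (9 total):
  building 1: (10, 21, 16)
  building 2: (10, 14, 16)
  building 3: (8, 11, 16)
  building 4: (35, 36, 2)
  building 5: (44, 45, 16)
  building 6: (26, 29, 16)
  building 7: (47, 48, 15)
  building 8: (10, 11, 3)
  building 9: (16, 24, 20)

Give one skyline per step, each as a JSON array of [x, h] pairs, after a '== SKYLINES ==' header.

== SKYLINES ==
[[10,16],[21,0]]
[[10,16],[21,0]]
[[8,16],[21,0]]
[[8,16],[21,0],[35,2],[36,0]]
[[8,16],[21,0],[35,2],[36,0],[44,16],[45,0]]
[[8,16],[21,0],[26,16],[29,0],[35,2],[36,0],[44,16],[45,0]]
[[8,16],[21,0],[26,16],[29,0],[35,2],[36,0],[44,16],[45,0],[47,15],[48,0]]
[[8,16],[21,0],[26,16],[29,0],[35,2],[36,0],[44,16],[45,0],[47,15],[48,0]]
[[8,16],[16,20],[24,0],[26,16],[29,0],[35,2],[36,0],[44,16],[45,0],[47,15],[48,0]]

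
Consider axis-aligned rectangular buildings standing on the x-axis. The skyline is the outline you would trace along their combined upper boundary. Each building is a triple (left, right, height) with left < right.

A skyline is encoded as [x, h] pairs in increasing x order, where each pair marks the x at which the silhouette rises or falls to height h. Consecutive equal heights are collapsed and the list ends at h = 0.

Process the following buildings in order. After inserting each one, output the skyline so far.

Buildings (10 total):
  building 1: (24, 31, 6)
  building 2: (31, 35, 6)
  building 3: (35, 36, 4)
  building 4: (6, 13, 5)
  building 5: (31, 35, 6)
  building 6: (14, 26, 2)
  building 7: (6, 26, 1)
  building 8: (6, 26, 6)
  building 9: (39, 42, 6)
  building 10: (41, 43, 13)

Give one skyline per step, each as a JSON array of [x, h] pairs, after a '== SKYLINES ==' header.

== SKYLINES ==
[[24,6],[31,0]]
[[24,6],[35,0]]
[[24,6],[35,4],[36,0]]
[[6,5],[13,0],[24,6],[35,4],[36,0]]
[[6,5],[13,0],[24,6],[35,4],[36,0]]
[[6,5],[13,0],[14,2],[24,6],[35,4],[36,0]]
[[6,5],[13,1],[14,2],[24,6],[35,4],[36,0]]
[[6,6],[35,4],[36,0]]
[[6,6],[35,4],[36,0],[39,6],[42,0]]
[[6,6],[35,4],[36,0],[39,6],[41,13],[43,0]]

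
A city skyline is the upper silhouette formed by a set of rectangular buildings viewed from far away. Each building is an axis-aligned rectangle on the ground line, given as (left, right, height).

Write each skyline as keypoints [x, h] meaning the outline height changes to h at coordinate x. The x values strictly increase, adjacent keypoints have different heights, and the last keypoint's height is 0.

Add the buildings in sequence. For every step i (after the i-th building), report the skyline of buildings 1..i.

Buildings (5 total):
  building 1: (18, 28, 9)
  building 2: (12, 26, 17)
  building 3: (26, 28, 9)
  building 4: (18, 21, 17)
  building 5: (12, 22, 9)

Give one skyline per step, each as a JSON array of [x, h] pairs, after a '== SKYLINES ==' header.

== SKYLINES ==
[[18,9],[28,0]]
[[12,17],[26,9],[28,0]]
[[12,17],[26,9],[28,0]]
[[12,17],[26,9],[28,0]]
[[12,17],[26,9],[28,0]]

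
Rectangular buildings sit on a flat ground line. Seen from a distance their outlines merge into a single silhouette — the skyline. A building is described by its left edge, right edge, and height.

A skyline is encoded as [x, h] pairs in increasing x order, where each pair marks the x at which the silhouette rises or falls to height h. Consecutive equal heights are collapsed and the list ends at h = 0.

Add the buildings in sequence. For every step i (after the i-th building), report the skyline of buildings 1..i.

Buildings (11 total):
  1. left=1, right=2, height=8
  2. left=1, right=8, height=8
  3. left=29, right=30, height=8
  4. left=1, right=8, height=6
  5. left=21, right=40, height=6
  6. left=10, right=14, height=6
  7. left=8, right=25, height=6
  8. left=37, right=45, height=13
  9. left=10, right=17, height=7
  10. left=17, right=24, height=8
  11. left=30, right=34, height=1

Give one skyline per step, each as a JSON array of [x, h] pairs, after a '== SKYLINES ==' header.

== SKYLINES ==
[[1,8],[2,0]]
[[1,8],[8,0]]
[[1,8],[8,0],[29,8],[30,0]]
[[1,8],[8,0],[29,8],[30,0]]
[[1,8],[8,0],[21,6],[29,8],[30,6],[40,0]]
[[1,8],[8,0],[10,6],[14,0],[21,6],[29,8],[30,6],[40,0]]
[[1,8],[8,6],[29,8],[30,6],[40,0]]
[[1,8],[8,6],[29,8],[30,6],[37,13],[45,0]]
[[1,8],[8,6],[10,7],[17,6],[29,8],[30,6],[37,13],[45,0]]
[[1,8],[8,6],[10,7],[17,8],[24,6],[29,8],[30,6],[37,13],[45,0]]
[[1,8],[8,6],[10,7],[17,8],[24,6],[29,8],[30,6],[37,13],[45,0]]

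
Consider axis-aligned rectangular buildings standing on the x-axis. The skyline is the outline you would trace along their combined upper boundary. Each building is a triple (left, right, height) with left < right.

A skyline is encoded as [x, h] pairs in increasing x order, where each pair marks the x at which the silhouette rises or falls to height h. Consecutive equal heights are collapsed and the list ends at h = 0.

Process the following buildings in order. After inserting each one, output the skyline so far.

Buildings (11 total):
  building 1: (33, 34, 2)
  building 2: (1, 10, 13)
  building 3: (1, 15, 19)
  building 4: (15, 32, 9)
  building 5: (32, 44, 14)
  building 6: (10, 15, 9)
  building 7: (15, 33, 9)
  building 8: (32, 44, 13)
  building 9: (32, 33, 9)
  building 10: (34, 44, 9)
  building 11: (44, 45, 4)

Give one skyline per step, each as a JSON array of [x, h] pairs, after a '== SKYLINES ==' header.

== SKYLINES ==
[[33,2],[34,0]]
[[1,13],[10,0],[33,2],[34,0]]
[[1,19],[15,0],[33,2],[34,0]]
[[1,19],[15,9],[32,0],[33,2],[34,0]]
[[1,19],[15,9],[32,14],[44,0]]
[[1,19],[15,9],[32,14],[44,0]]
[[1,19],[15,9],[32,14],[44,0]]
[[1,19],[15,9],[32,14],[44,0]]
[[1,19],[15,9],[32,14],[44,0]]
[[1,19],[15,9],[32,14],[44,0]]
[[1,19],[15,9],[32,14],[44,4],[45,0]]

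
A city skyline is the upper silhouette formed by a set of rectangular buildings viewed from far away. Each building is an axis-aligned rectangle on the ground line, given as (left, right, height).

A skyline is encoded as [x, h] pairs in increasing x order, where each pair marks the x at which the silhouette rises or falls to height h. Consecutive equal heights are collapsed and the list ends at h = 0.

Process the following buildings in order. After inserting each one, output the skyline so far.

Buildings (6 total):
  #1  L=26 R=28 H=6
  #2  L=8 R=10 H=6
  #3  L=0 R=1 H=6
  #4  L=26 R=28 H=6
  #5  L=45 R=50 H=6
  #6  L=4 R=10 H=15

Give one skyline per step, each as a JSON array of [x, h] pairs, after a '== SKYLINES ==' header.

== SKYLINES ==
[[26,6],[28,0]]
[[8,6],[10,0],[26,6],[28,0]]
[[0,6],[1,0],[8,6],[10,0],[26,6],[28,0]]
[[0,6],[1,0],[8,6],[10,0],[26,6],[28,0]]
[[0,6],[1,0],[8,6],[10,0],[26,6],[28,0],[45,6],[50,0]]
[[0,6],[1,0],[4,15],[10,0],[26,6],[28,0],[45,6],[50,0]]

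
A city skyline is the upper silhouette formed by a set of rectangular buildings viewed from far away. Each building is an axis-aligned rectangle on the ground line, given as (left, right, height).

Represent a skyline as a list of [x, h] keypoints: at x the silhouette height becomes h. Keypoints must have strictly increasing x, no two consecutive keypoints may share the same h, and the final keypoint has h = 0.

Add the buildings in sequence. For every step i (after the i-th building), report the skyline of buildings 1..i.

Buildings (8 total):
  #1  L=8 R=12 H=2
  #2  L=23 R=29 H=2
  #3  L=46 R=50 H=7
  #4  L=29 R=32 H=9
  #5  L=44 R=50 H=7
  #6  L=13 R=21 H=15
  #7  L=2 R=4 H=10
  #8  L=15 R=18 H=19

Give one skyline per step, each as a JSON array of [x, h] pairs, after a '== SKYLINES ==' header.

== SKYLINES ==
[[8,2],[12,0]]
[[8,2],[12,0],[23,2],[29,0]]
[[8,2],[12,0],[23,2],[29,0],[46,7],[50,0]]
[[8,2],[12,0],[23,2],[29,9],[32,0],[46,7],[50,0]]
[[8,2],[12,0],[23,2],[29,9],[32,0],[44,7],[50,0]]
[[8,2],[12,0],[13,15],[21,0],[23,2],[29,9],[32,0],[44,7],[50,0]]
[[2,10],[4,0],[8,2],[12,0],[13,15],[21,0],[23,2],[29,9],[32,0],[44,7],[50,0]]
[[2,10],[4,0],[8,2],[12,0],[13,15],[15,19],[18,15],[21,0],[23,2],[29,9],[32,0],[44,7],[50,0]]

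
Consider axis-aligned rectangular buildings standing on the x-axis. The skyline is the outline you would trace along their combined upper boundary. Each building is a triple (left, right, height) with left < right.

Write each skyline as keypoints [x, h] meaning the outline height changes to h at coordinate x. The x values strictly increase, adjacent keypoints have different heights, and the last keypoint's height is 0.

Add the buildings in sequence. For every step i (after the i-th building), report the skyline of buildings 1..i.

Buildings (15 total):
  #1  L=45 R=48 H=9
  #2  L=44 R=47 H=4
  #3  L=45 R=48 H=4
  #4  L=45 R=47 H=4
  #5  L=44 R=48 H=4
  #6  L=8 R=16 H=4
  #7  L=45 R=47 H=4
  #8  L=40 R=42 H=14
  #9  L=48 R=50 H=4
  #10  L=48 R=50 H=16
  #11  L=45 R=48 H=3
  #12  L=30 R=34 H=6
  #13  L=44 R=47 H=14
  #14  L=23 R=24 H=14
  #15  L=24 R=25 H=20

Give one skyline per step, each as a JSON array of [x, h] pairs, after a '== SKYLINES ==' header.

== SKYLINES ==
[[45,9],[48,0]]
[[44,4],[45,9],[48,0]]
[[44,4],[45,9],[48,0]]
[[44,4],[45,9],[48,0]]
[[44,4],[45,9],[48,0]]
[[8,4],[16,0],[44,4],[45,9],[48,0]]
[[8,4],[16,0],[44,4],[45,9],[48,0]]
[[8,4],[16,0],[40,14],[42,0],[44,4],[45,9],[48,0]]
[[8,4],[16,0],[40,14],[42,0],[44,4],[45,9],[48,4],[50,0]]
[[8,4],[16,0],[40,14],[42,0],[44,4],[45,9],[48,16],[50,0]]
[[8,4],[16,0],[40,14],[42,0],[44,4],[45,9],[48,16],[50,0]]
[[8,4],[16,0],[30,6],[34,0],[40,14],[42,0],[44,4],[45,9],[48,16],[50,0]]
[[8,4],[16,0],[30,6],[34,0],[40,14],[42,0],[44,14],[47,9],[48,16],[50,0]]
[[8,4],[16,0],[23,14],[24,0],[30,6],[34,0],[40,14],[42,0],[44,14],[47,9],[48,16],[50,0]]
[[8,4],[16,0],[23,14],[24,20],[25,0],[30,6],[34,0],[40,14],[42,0],[44,14],[47,9],[48,16],[50,0]]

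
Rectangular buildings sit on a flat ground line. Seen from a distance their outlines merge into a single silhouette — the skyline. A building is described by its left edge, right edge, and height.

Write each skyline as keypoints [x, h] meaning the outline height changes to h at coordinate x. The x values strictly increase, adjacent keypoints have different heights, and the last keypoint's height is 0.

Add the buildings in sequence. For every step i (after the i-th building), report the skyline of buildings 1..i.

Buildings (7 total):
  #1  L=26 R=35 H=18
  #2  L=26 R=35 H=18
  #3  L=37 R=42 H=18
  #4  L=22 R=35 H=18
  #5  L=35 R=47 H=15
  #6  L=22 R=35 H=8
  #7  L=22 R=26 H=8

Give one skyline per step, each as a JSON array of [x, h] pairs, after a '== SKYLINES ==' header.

== SKYLINES ==
[[26,18],[35,0]]
[[26,18],[35,0]]
[[26,18],[35,0],[37,18],[42,0]]
[[22,18],[35,0],[37,18],[42,0]]
[[22,18],[35,15],[37,18],[42,15],[47,0]]
[[22,18],[35,15],[37,18],[42,15],[47,0]]
[[22,18],[35,15],[37,18],[42,15],[47,0]]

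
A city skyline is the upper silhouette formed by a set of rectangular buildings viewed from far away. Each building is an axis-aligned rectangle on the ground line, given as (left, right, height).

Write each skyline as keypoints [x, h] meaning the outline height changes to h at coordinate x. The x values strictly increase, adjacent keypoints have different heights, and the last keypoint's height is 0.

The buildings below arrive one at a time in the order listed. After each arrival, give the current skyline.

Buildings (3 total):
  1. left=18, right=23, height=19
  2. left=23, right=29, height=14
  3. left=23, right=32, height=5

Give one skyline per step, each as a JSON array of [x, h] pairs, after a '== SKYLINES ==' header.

== SKYLINES ==
[[18,19],[23,0]]
[[18,19],[23,14],[29,0]]
[[18,19],[23,14],[29,5],[32,0]]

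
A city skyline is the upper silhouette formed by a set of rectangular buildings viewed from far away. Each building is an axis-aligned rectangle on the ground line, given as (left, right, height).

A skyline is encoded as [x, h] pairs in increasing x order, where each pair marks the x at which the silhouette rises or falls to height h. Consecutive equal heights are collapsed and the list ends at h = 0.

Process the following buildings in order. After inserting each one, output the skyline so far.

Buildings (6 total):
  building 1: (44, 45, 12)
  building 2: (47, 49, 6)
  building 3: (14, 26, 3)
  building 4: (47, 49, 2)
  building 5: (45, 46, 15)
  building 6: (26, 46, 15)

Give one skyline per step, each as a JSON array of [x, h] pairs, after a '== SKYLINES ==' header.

== SKYLINES ==
[[44,12],[45,0]]
[[44,12],[45,0],[47,6],[49,0]]
[[14,3],[26,0],[44,12],[45,0],[47,6],[49,0]]
[[14,3],[26,0],[44,12],[45,0],[47,6],[49,0]]
[[14,3],[26,0],[44,12],[45,15],[46,0],[47,6],[49,0]]
[[14,3],[26,15],[46,0],[47,6],[49,0]]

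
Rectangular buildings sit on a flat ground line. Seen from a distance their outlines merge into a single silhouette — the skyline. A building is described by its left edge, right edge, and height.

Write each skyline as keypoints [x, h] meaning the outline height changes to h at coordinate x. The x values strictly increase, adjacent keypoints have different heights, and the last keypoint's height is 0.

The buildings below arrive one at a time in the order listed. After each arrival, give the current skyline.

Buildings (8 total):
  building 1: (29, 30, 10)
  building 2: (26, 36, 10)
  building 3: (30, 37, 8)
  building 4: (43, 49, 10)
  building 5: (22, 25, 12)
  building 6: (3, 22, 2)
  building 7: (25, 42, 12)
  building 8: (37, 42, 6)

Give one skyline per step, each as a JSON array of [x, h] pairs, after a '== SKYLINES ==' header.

== SKYLINES ==
[[29,10],[30,0]]
[[26,10],[36,0]]
[[26,10],[36,8],[37,0]]
[[26,10],[36,8],[37,0],[43,10],[49,0]]
[[22,12],[25,0],[26,10],[36,8],[37,0],[43,10],[49,0]]
[[3,2],[22,12],[25,0],[26,10],[36,8],[37,0],[43,10],[49,0]]
[[3,2],[22,12],[42,0],[43,10],[49,0]]
[[3,2],[22,12],[42,0],[43,10],[49,0]]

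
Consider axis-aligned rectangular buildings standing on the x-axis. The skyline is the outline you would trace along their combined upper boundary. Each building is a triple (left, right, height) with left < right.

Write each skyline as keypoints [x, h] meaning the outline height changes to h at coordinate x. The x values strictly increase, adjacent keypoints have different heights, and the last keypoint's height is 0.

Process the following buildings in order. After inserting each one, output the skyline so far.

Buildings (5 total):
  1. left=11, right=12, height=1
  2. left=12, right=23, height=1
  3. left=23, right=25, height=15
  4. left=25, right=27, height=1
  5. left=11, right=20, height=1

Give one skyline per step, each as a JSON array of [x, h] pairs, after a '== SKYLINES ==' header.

== SKYLINES ==
[[11,1],[12,0]]
[[11,1],[23,0]]
[[11,1],[23,15],[25,0]]
[[11,1],[23,15],[25,1],[27,0]]
[[11,1],[23,15],[25,1],[27,0]]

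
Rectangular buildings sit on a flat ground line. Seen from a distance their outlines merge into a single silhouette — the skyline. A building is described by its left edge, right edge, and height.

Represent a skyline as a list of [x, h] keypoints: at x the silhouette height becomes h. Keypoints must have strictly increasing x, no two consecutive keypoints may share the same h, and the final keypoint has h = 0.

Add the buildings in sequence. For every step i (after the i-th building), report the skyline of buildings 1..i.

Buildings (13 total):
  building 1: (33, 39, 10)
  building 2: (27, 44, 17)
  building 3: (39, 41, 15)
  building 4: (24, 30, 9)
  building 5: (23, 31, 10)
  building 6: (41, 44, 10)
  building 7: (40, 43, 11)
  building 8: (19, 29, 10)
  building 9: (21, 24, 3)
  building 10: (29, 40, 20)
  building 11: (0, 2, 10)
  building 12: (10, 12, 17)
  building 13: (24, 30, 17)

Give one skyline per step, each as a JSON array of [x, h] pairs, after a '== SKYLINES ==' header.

== SKYLINES ==
[[33,10],[39,0]]
[[27,17],[44,0]]
[[27,17],[44,0]]
[[24,9],[27,17],[44,0]]
[[23,10],[27,17],[44,0]]
[[23,10],[27,17],[44,0]]
[[23,10],[27,17],[44,0]]
[[19,10],[27,17],[44,0]]
[[19,10],[27,17],[44,0]]
[[19,10],[27,17],[29,20],[40,17],[44,0]]
[[0,10],[2,0],[19,10],[27,17],[29,20],[40,17],[44,0]]
[[0,10],[2,0],[10,17],[12,0],[19,10],[27,17],[29,20],[40,17],[44,0]]
[[0,10],[2,0],[10,17],[12,0],[19,10],[24,17],[29,20],[40,17],[44,0]]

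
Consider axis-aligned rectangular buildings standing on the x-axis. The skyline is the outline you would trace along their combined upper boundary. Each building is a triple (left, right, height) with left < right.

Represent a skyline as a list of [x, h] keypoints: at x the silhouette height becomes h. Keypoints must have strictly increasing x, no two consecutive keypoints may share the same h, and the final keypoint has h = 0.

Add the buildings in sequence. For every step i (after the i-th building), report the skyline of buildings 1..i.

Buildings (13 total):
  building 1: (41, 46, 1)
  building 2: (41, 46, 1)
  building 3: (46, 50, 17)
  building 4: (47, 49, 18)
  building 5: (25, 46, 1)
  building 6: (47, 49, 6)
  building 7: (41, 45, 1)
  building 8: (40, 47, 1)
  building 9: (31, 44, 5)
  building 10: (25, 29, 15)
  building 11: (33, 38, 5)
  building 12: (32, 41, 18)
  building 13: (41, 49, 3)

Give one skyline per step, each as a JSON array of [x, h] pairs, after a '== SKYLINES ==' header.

== SKYLINES ==
[[41,1],[46,0]]
[[41,1],[46,0]]
[[41,1],[46,17],[50,0]]
[[41,1],[46,17],[47,18],[49,17],[50,0]]
[[25,1],[46,17],[47,18],[49,17],[50,0]]
[[25,1],[46,17],[47,18],[49,17],[50,0]]
[[25,1],[46,17],[47,18],[49,17],[50,0]]
[[25,1],[46,17],[47,18],[49,17],[50,0]]
[[25,1],[31,5],[44,1],[46,17],[47,18],[49,17],[50,0]]
[[25,15],[29,1],[31,5],[44,1],[46,17],[47,18],[49,17],[50,0]]
[[25,15],[29,1],[31,5],[44,1],[46,17],[47,18],[49,17],[50,0]]
[[25,15],[29,1],[31,5],[32,18],[41,5],[44,1],[46,17],[47,18],[49,17],[50,0]]
[[25,15],[29,1],[31,5],[32,18],[41,5],[44,3],[46,17],[47,18],[49,17],[50,0]]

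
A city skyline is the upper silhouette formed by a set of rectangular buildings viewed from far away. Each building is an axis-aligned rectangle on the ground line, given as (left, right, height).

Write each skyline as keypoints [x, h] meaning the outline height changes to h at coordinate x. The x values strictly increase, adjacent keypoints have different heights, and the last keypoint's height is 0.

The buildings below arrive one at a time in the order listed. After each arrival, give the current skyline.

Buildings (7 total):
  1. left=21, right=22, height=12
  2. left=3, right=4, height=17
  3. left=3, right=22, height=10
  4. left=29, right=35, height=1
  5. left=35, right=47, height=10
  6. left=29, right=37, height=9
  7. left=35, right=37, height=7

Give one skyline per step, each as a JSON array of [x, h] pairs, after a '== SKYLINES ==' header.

== SKYLINES ==
[[21,12],[22,0]]
[[3,17],[4,0],[21,12],[22,0]]
[[3,17],[4,10],[21,12],[22,0]]
[[3,17],[4,10],[21,12],[22,0],[29,1],[35,0]]
[[3,17],[4,10],[21,12],[22,0],[29,1],[35,10],[47,0]]
[[3,17],[4,10],[21,12],[22,0],[29,9],[35,10],[47,0]]
[[3,17],[4,10],[21,12],[22,0],[29,9],[35,10],[47,0]]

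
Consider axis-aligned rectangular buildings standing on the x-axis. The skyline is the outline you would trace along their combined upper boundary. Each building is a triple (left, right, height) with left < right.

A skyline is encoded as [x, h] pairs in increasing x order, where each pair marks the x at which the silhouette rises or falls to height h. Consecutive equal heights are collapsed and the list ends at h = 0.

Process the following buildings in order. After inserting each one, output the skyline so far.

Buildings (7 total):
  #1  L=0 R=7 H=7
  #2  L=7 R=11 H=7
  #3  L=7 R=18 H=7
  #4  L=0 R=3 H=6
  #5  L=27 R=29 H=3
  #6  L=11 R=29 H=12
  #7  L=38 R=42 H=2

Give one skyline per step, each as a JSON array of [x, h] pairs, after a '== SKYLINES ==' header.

== SKYLINES ==
[[0,7],[7,0]]
[[0,7],[11,0]]
[[0,7],[18,0]]
[[0,7],[18,0]]
[[0,7],[18,0],[27,3],[29,0]]
[[0,7],[11,12],[29,0]]
[[0,7],[11,12],[29,0],[38,2],[42,0]]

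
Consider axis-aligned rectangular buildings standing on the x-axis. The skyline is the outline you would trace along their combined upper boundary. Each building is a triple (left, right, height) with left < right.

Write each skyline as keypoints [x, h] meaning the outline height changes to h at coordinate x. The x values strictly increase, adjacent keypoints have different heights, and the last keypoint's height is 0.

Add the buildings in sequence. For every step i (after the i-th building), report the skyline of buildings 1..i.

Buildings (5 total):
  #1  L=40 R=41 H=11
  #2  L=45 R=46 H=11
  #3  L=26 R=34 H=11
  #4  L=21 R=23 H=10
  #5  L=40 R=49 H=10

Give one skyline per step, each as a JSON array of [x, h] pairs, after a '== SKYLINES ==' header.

== SKYLINES ==
[[40,11],[41,0]]
[[40,11],[41,0],[45,11],[46,0]]
[[26,11],[34,0],[40,11],[41,0],[45,11],[46,0]]
[[21,10],[23,0],[26,11],[34,0],[40,11],[41,0],[45,11],[46,0]]
[[21,10],[23,0],[26,11],[34,0],[40,11],[41,10],[45,11],[46,10],[49,0]]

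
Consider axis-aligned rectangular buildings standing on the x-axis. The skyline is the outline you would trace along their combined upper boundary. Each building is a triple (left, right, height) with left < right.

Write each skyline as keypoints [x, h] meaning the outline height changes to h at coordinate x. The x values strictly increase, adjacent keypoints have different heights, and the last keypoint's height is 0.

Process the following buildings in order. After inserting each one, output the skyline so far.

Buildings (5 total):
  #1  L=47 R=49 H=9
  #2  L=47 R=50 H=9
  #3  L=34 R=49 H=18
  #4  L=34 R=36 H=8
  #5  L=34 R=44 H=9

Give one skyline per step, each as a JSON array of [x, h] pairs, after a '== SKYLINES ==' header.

== SKYLINES ==
[[47,9],[49,0]]
[[47,9],[50,0]]
[[34,18],[49,9],[50,0]]
[[34,18],[49,9],[50,0]]
[[34,18],[49,9],[50,0]]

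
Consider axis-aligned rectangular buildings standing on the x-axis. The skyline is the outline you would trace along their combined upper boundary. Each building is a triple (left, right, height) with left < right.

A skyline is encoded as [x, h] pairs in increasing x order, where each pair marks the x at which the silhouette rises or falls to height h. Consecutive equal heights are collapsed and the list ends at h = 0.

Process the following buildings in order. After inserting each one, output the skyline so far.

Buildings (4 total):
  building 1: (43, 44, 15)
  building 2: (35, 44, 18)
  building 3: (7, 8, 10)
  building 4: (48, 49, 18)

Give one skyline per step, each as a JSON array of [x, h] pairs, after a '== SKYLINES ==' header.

== SKYLINES ==
[[43,15],[44,0]]
[[35,18],[44,0]]
[[7,10],[8,0],[35,18],[44,0]]
[[7,10],[8,0],[35,18],[44,0],[48,18],[49,0]]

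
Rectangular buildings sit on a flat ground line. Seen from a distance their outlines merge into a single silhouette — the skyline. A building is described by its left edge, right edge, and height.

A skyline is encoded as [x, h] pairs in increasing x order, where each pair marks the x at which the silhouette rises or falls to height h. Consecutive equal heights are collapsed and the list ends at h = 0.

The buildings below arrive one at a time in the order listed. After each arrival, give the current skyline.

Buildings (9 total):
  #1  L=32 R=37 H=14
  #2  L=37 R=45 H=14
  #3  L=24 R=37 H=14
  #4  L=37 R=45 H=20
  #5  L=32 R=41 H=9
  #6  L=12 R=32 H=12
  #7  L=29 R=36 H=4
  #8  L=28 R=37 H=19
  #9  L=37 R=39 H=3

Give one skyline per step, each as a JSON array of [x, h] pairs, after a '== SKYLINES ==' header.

== SKYLINES ==
[[32,14],[37,0]]
[[32,14],[45,0]]
[[24,14],[45,0]]
[[24,14],[37,20],[45,0]]
[[24,14],[37,20],[45,0]]
[[12,12],[24,14],[37,20],[45,0]]
[[12,12],[24,14],[37,20],[45,0]]
[[12,12],[24,14],[28,19],[37,20],[45,0]]
[[12,12],[24,14],[28,19],[37,20],[45,0]]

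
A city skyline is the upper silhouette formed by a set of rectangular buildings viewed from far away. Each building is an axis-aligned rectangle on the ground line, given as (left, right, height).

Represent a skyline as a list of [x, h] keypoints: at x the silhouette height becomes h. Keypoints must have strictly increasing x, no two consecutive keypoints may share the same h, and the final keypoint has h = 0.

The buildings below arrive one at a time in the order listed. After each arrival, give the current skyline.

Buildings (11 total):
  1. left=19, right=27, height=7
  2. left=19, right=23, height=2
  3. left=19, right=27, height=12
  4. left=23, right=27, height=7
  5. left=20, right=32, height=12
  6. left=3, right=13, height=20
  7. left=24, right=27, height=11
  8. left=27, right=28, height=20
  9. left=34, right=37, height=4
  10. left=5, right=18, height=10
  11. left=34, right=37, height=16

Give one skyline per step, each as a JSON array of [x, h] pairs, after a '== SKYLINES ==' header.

== SKYLINES ==
[[19,7],[27,0]]
[[19,7],[27,0]]
[[19,12],[27,0]]
[[19,12],[27,0]]
[[19,12],[32,0]]
[[3,20],[13,0],[19,12],[32,0]]
[[3,20],[13,0],[19,12],[32,0]]
[[3,20],[13,0],[19,12],[27,20],[28,12],[32,0]]
[[3,20],[13,0],[19,12],[27,20],[28,12],[32,0],[34,4],[37,0]]
[[3,20],[13,10],[18,0],[19,12],[27,20],[28,12],[32,0],[34,4],[37,0]]
[[3,20],[13,10],[18,0],[19,12],[27,20],[28,12],[32,0],[34,16],[37,0]]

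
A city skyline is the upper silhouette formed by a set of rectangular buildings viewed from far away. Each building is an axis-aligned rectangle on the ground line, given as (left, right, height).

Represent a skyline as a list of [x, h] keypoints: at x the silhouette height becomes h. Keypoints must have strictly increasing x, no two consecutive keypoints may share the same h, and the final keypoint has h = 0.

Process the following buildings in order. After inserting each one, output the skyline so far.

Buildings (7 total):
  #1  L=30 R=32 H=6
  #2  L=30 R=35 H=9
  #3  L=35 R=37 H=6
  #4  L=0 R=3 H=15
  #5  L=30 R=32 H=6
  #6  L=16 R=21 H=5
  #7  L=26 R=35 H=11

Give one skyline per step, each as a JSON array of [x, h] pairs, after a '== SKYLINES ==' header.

== SKYLINES ==
[[30,6],[32,0]]
[[30,9],[35,0]]
[[30,9],[35,6],[37,0]]
[[0,15],[3,0],[30,9],[35,6],[37,0]]
[[0,15],[3,0],[30,9],[35,6],[37,0]]
[[0,15],[3,0],[16,5],[21,0],[30,9],[35,6],[37,0]]
[[0,15],[3,0],[16,5],[21,0],[26,11],[35,6],[37,0]]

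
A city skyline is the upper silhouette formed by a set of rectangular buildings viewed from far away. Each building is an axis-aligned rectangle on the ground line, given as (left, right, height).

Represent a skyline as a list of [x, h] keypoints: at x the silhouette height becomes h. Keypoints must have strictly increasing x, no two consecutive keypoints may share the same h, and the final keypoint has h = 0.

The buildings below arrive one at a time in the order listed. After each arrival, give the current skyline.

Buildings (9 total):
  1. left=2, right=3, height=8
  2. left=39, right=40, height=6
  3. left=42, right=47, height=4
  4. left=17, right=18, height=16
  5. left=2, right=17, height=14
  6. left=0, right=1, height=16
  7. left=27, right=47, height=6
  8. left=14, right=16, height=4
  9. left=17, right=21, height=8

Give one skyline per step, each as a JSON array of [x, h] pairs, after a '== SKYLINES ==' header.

== SKYLINES ==
[[2,8],[3,0]]
[[2,8],[3,0],[39,6],[40,0]]
[[2,8],[3,0],[39,6],[40,0],[42,4],[47,0]]
[[2,8],[3,0],[17,16],[18,0],[39,6],[40,0],[42,4],[47,0]]
[[2,14],[17,16],[18,0],[39,6],[40,0],[42,4],[47,0]]
[[0,16],[1,0],[2,14],[17,16],[18,0],[39,6],[40,0],[42,4],[47,0]]
[[0,16],[1,0],[2,14],[17,16],[18,0],[27,6],[47,0]]
[[0,16],[1,0],[2,14],[17,16],[18,0],[27,6],[47,0]]
[[0,16],[1,0],[2,14],[17,16],[18,8],[21,0],[27,6],[47,0]]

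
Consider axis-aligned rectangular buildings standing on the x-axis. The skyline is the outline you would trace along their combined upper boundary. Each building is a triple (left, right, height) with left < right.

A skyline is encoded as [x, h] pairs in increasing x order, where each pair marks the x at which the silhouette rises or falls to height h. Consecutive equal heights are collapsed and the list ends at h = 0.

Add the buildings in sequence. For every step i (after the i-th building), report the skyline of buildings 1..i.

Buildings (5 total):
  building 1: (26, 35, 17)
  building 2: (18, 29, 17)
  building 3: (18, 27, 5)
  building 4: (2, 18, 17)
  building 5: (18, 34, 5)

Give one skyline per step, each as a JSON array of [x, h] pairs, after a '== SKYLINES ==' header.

== SKYLINES ==
[[26,17],[35,0]]
[[18,17],[35,0]]
[[18,17],[35,0]]
[[2,17],[35,0]]
[[2,17],[35,0]]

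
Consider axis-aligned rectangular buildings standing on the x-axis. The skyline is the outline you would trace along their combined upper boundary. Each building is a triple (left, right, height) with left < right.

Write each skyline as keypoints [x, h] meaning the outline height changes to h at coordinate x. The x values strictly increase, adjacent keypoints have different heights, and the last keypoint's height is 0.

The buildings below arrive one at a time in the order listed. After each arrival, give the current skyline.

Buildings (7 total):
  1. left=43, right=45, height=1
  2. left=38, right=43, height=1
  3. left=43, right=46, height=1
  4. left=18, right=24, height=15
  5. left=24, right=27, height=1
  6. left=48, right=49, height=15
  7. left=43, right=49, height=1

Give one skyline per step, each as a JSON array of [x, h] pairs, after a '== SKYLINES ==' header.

== SKYLINES ==
[[43,1],[45,0]]
[[38,1],[45,0]]
[[38,1],[46,0]]
[[18,15],[24,0],[38,1],[46,0]]
[[18,15],[24,1],[27,0],[38,1],[46,0]]
[[18,15],[24,1],[27,0],[38,1],[46,0],[48,15],[49,0]]
[[18,15],[24,1],[27,0],[38,1],[48,15],[49,0]]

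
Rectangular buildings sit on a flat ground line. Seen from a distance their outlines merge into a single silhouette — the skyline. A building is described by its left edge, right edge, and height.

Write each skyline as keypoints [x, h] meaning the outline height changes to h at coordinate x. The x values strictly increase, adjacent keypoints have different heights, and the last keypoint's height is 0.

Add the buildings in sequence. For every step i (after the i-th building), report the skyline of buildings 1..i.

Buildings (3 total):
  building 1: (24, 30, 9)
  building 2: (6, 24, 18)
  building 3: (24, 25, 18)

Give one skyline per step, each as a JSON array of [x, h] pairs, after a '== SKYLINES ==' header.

== SKYLINES ==
[[24,9],[30,0]]
[[6,18],[24,9],[30,0]]
[[6,18],[25,9],[30,0]]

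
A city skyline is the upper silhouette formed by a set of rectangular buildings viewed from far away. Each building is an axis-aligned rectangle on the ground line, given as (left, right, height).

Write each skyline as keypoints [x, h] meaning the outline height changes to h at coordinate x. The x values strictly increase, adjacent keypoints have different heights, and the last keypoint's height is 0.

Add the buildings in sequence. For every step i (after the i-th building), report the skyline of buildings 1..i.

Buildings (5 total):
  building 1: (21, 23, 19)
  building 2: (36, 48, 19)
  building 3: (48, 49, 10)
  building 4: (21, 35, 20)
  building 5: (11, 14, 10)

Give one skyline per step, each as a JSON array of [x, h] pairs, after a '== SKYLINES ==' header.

== SKYLINES ==
[[21,19],[23,0]]
[[21,19],[23,0],[36,19],[48,0]]
[[21,19],[23,0],[36,19],[48,10],[49,0]]
[[21,20],[35,0],[36,19],[48,10],[49,0]]
[[11,10],[14,0],[21,20],[35,0],[36,19],[48,10],[49,0]]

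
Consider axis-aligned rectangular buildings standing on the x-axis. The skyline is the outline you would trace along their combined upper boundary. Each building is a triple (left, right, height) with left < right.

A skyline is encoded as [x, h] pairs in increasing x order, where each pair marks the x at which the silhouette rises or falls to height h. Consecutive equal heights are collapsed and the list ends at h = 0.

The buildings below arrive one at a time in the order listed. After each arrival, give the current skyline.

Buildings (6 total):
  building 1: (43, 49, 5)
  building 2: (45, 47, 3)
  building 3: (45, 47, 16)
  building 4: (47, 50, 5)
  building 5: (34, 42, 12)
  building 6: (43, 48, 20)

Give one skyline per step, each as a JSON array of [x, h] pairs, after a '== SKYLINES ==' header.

== SKYLINES ==
[[43,5],[49,0]]
[[43,5],[49,0]]
[[43,5],[45,16],[47,5],[49,0]]
[[43,5],[45,16],[47,5],[50,0]]
[[34,12],[42,0],[43,5],[45,16],[47,5],[50,0]]
[[34,12],[42,0],[43,20],[48,5],[50,0]]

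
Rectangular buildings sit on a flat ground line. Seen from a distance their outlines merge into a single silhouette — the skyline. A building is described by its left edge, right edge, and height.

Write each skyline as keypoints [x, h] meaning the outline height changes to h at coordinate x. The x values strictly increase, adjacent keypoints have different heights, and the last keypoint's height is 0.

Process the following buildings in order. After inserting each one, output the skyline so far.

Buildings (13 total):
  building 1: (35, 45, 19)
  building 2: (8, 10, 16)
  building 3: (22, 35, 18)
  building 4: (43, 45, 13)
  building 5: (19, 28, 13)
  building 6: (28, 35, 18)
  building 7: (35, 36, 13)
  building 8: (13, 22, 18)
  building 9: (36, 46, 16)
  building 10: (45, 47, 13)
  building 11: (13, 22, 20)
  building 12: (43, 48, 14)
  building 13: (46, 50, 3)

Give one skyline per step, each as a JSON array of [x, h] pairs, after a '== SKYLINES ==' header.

== SKYLINES ==
[[35,19],[45,0]]
[[8,16],[10,0],[35,19],[45,0]]
[[8,16],[10,0],[22,18],[35,19],[45,0]]
[[8,16],[10,0],[22,18],[35,19],[45,0]]
[[8,16],[10,0],[19,13],[22,18],[35,19],[45,0]]
[[8,16],[10,0],[19,13],[22,18],[35,19],[45,0]]
[[8,16],[10,0],[19,13],[22,18],[35,19],[45,0]]
[[8,16],[10,0],[13,18],[35,19],[45,0]]
[[8,16],[10,0],[13,18],[35,19],[45,16],[46,0]]
[[8,16],[10,0],[13,18],[35,19],[45,16],[46,13],[47,0]]
[[8,16],[10,0],[13,20],[22,18],[35,19],[45,16],[46,13],[47,0]]
[[8,16],[10,0],[13,20],[22,18],[35,19],[45,16],[46,14],[48,0]]
[[8,16],[10,0],[13,20],[22,18],[35,19],[45,16],[46,14],[48,3],[50,0]]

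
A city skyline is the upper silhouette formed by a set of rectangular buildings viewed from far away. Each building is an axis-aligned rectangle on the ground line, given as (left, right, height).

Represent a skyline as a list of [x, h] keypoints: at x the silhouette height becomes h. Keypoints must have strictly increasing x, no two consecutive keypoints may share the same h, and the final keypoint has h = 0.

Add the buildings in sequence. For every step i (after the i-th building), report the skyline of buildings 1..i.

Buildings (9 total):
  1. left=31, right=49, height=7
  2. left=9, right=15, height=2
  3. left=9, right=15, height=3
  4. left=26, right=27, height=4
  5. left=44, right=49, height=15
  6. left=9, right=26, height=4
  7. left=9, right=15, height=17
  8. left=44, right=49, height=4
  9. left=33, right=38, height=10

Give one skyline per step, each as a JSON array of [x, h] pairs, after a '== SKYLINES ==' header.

== SKYLINES ==
[[31,7],[49,0]]
[[9,2],[15,0],[31,7],[49,0]]
[[9,3],[15,0],[31,7],[49,0]]
[[9,3],[15,0],[26,4],[27,0],[31,7],[49,0]]
[[9,3],[15,0],[26,4],[27,0],[31,7],[44,15],[49,0]]
[[9,4],[27,0],[31,7],[44,15],[49,0]]
[[9,17],[15,4],[27,0],[31,7],[44,15],[49,0]]
[[9,17],[15,4],[27,0],[31,7],[44,15],[49,0]]
[[9,17],[15,4],[27,0],[31,7],[33,10],[38,7],[44,15],[49,0]]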